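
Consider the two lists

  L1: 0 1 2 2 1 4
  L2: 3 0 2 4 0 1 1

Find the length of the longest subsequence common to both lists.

Let dp[i][j] be the LCS length of the first i values of L1 and the first j values of L2. dp[i][j] = dp[i-1][j-1]+1 when the i-th and j-th values match, else max(dp[i-1][j], dp[i][j-1]).
    ·  3  0  2  4  0  1  1
 ·  0  0  0  0  0  0  0  0
 0  0  0  1  1  1  1  1  1
 1  0  0  1  1  1  1  2  2
 2  0  0  1  2  2  2  2  2
 2  0  0  1  2  2  2  2  2
 1  0  0  1  2  2  2  3  3
 4  0  0  1  2  3  3  3  3
dp[6][7] = 3. One LCS (by backtracking along matches): 0, 1, 1.

3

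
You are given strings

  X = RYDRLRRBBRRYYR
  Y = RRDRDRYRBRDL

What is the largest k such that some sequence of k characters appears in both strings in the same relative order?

Taking R at X[1]=Y[2] → D at X[3]=Y[3] → R at X[4]=Y[4] → R at X[6]=Y[6] → R at X[7]=Y[8] → B at X[9]=Y[9] → R at X[10]=Y[10] gives a common subsequence of length 7. The LCS DP gives dp[14][12] = 7, so this is optimal.

7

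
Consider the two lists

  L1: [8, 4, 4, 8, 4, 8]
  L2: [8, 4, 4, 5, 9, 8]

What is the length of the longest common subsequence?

4

Match 8 at L1[1]=L2[1]; then 4 at L1[2]=L2[2]; then 4 at L1[3]=L2[3]; then 8 at L1[6]=L2[6] — 4 values in the same relative order in both. Since dp[6][6] = 4, nothing longer is possible.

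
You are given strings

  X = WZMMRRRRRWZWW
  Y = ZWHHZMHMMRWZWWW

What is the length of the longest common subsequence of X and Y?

9

Taking W [1,2]; then Z [2,5]; then M [3,8]; then M [4,9]; then R [9,10]; then W [10,11]; then Z [11,12]; then W [12,14]; then W [13,15] gives a common subsequence of length 9. dp[13][15] = 9 confirms this is the maximum.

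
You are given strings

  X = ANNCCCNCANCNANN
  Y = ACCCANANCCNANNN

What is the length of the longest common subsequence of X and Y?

Match A [1,1] → C [4,2] → C [5,3] → C [6,4] → N [7,6] → A [9,7] → N [10,8] → C [11,10] → N [12,11] → A [13,12] → N [14,14] → N [15,15] — 12 characters in the same relative order in both. dp[15][15] = 12 confirms this is the maximum.

12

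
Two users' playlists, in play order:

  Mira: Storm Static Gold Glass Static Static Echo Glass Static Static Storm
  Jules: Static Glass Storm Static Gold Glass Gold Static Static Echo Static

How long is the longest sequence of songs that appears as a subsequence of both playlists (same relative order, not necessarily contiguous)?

8

One common subsequence of length 8: Storm [1,3], Static [2,4], Gold [3,5], Glass [4,6], Static [5,8], Static [6,9], Echo [7,10], Static [10,11], and the DP table's final entry dp[11][11] is also 8, so no common subsequence is longer.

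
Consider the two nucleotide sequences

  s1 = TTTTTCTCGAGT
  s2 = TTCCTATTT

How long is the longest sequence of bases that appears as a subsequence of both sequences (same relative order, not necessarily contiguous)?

Let dp[i][j] be the LCS length of the first i bases of s1 and the first j bases of s2. dp[i][j] = dp[i-1][j-1]+1 when the i-th and j-th bases match, else max(dp[i-1][j], dp[i][j-1]).
    ·  T  T  C  C  T  A  T  T  T
 ·  0  0  0  0  0  0  0  0  0  0
 T  0  1  1  1  1  1  1  1  1  1
 T  0  1  2  2  2  2  2  2  2  2
 T  0  1  2  2  2  3  3  3  3  3
 T  0  1  2  2  2  3  3  4  4  4
 T  0  1  2  2  2  3  3  4  5  5
 C  0  1  2  3  3  3  3  4  5  5
 T  0  1  2  3  3  4  4  4  5  6
 C  0  1  2  3  4  4  4  4  5  6
 G  0  1  2  3  4  4  4  4  5  6
 A  0  1  2  3  4  4  5  5  5  6
 G  0  1  2  3  4  4  5  5  5  6
 T  0  1  2  3  4  5  5  6  6  6
dp[12][9] = 6. One LCS (by backtracking along matches): TTTTTT.

6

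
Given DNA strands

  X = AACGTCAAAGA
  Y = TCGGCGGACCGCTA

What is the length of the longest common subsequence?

6

Match C at X[3]=Y[2]; then G at X[4]=Y[4]; then C at X[6]=Y[5]; then A at X[7]=Y[8]; then G at X[10]=Y[11]; then A at X[11]=Y[14] — 6 bases in the same relative order in both. The LCS DP gives dp[11][14] = 6, so this is optimal.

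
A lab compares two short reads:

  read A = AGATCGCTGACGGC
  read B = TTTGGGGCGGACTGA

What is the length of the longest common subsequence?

7

Pick G at read A[2]=read B[7]; then C at read A[5]=read B[8]; then G at read A[6]=read B[10]; then C at read A[7]=read B[12]; then T at read A[8]=read B[13]; then G at read A[9]=read B[14]; then A at read A[10]=read B[15]; all 7 bases appear in both, in order. The LCS DP gives dp[14][15] = 7, so this is optimal.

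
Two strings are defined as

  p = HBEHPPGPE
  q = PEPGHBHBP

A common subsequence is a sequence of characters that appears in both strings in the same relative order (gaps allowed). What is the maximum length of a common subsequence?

One common subsequence of length 4: H (p #1, q #5), then B (p #2, q #6), then H (p #4, q #7), then P (p #8, q #9). Since dp[9][9] = 4, nothing longer is possible.

4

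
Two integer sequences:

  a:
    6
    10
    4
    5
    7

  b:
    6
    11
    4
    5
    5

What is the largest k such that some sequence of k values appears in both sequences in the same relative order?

Match 6 at a[1]=b[1], then 4 at a[3]=b[3], then 5 at a[4]=b[5] — 3 values in the same relative order in both, and the DP table's final entry dp[5][5] is also 3, so no common subsequence is longer.

3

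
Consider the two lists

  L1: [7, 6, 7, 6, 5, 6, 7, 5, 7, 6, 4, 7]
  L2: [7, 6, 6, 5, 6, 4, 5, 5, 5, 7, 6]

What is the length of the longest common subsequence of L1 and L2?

One common subsequence of length 8: 7 [1,1]; then 6 [2,2]; then 6 [4,3]; then 5 [5,4]; then 6 [6,5]; then 5 [8,9]; then 7 [9,10]; then 6 [10,11]. The LCS DP gives dp[12][11] = 8, so this is optimal.

8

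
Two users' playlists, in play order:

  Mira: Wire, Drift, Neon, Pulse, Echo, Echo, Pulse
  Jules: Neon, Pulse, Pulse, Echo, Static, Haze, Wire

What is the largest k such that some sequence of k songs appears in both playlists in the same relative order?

3

One common subsequence of length 3: Neon [3,1], Pulse [4,3], Echo [5,4]. Since dp[7][7] = 3, nothing longer is possible.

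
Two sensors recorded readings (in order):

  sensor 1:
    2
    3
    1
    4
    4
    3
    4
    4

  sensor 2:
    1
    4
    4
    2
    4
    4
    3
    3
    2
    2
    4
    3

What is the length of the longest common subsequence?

5

Taking 2 at sensor 1[1]=sensor 2[4]; then 4 at sensor 1[4]=sensor 2[5]; then 4 at sensor 1[5]=sensor 2[6]; then 3 at sensor 1[6]=sensor 2[8]; then 4 at sensor 1[7]=sensor 2[11] gives a common subsequence of length 5. The LCS DP gives dp[8][12] = 5, so this is optimal.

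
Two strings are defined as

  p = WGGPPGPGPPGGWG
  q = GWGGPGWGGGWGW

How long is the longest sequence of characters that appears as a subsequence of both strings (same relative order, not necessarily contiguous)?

10

Match W (p #1, q #2); then G (p #2, q #3); then G (p #3, q #4); then P (p #5, q #5); then G (p #6, q #6); then G (p #8, q #8); then G (p #11, q #9); then G (p #12, q #10); then W (p #13, q #11); then G (p #14, q #12) — 10 characters in the same relative order in both. dp[14][13] = 10 confirms this is the maximum.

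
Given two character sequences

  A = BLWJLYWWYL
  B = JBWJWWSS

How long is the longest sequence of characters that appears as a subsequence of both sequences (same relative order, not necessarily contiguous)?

5

Match B (A #1, B #2), W (A #3, B #3), J (A #4, B #4), W (A #7, B #5), W (A #8, B #6) — 5 characters in the same relative order in both. dp[10][8] = 5 confirms this is the maximum.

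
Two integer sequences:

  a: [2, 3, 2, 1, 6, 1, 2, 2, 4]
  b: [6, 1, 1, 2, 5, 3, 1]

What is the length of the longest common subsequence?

Let dp[i][j] be the LCS length of the first i values of a and the first j values of b. dp[i][j] = dp[i-1][j-1]+1 when the i-th and j-th values match, else max(dp[i-1][j], dp[i][j-1]).
    ·  6  1  1  2  5  3  1
 ·  0  0  0  0  0  0  0  0
 2  0  0  0  0  1  1  1  1
 3  0  0  0  0  1  1  2  2
 2  0  0  0  0  1  1  2  2
 1  0  0  1  1  1  1  2  3
 6  0  1  1  1  1  1  2  3
 1  0  1  2  2  2  2  2  3
 2  0  1  2  2  3  3  3  3
 2  0  1  2  2  3  3  3  3
 4  0  1  2  2  3  3  3  3
dp[9][7] = 3. One LCS (by backtracking along matches): 2, 3, 1.

3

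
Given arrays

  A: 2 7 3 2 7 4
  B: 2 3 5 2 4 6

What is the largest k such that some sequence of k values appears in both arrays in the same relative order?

4

Let dp[i][j] be the LCS length of the first i values of A and the first j values of B. dp[i][j] = dp[i-1][j-1]+1 when the i-th and j-th values match, else max(dp[i-1][j], dp[i][j-1]).
    ·  2  3  5  2  4  6
 ·  0  0  0  0  0  0  0
 2  0  1  1  1  1  1  1
 7  0  1  1  1  1  1  1
 3  0  1  2  2  2  2  2
 2  0  1  2  2  3  3  3
 7  0  1  2  2  3  3  3
 4  0  1  2  2  3  4  4
dp[6][6] = 4. One LCS (by backtracking along matches): 2, 3, 2, 4.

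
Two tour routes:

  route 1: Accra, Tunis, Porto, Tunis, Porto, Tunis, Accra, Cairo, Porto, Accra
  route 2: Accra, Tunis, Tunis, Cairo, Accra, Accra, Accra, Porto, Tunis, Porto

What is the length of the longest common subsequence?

One common subsequence of length 6: Accra [1,1], then Tunis [2,2], then Tunis [4,3], then Porto [5,8], then Tunis [6,9], then Porto [9,10], and the DP table's final entry dp[10][10] is also 6, so no common subsequence is longer.

6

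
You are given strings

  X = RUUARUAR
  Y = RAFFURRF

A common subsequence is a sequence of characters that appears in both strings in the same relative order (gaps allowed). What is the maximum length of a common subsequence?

Match R (X #1, Y #1) → U (X #3, Y #5) → R (X #5, Y #6) → R (X #8, Y #7) — 4 characters in the same relative order in both, and the DP table's final entry dp[8][8] is also 4, so no common subsequence is longer.

4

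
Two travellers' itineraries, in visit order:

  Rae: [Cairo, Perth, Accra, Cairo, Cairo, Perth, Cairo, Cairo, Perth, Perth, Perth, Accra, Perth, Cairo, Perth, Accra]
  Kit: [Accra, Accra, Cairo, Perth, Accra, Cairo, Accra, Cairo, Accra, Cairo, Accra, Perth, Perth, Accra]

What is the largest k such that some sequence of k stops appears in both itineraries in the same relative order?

10

Pick Cairo at Rae[1]=Kit[3], then Perth at Rae[2]=Kit[4], then Accra at Rae[3]=Kit[5], then Cairo at Rae[4]=Kit[6], then Cairo at Rae[5]=Kit[8], then Cairo at Rae[8]=Kit[10], then Accra at Rae[12]=Kit[11], then Perth at Rae[13]=Kit[12], then Perth at Rae[15]=Kit[13], then Accra at Rae[16]=Kit[14]; all 10 stops appear in both, in order, and the DP table's final entry dp[16][14] is also 10, so no common subsequence is longer.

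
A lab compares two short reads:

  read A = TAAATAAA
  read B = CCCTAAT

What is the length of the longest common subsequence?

Match T [1,4] → A [3,5] → A [4,6] → T [5,7] — 4 bases in the same relative order in both. Since dp[8][7] = 4, nothing longer is possible.

4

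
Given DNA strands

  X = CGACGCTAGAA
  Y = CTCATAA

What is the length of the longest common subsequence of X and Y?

5

Let dp[i][j] be the LCS length of the first i bases of X and the first j bases of Y. dp[i][j] = dp[i-1][j-1]+1 when the i-th and j-th bases match, else max(dp[i-1][j], dp[i][j-1]).
    ·  C  T  C  A  T  A  A
 ·  0  0  0  0  0  0  0  0
 C  0  1  1  1  1  1  1  1
 G  0  1  1  1  1  1  1  1
 A  0  1  1  1  2  2  2  2
 C  0  1  1  2  2  2  2  2
 G  0  1  1  2  2  2  2  2
 C  0  1  1  2  2  2  2  2
 T  0  1  2  2  2  3  3  3
 A  0  1  2  2  3  3  4  4
 G  0  1  2  2  3  3  4  4
 A  0  1  2  2  3  3  4  5
 A  0  1  2  2  3  3  4  5
dp[11][7] = 5. One LCS (by backtracking along matches): CATAA.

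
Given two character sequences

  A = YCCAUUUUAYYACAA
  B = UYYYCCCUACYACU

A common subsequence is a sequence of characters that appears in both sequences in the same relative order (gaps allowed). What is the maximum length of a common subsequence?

8

Match Y at A[1]=B[4]; then C at A[2]=B[6]; then C at A[3]=B[7]; then U at A[8]=B[8]; then A at A[9]=B[9]; then Y at A[11]=B[11]; then A at A[12]=B[12]; then C at A[13]=B[13] — 8 characters in the same relative order in both. Since dp[15][14] = 8, nothing longer is possible.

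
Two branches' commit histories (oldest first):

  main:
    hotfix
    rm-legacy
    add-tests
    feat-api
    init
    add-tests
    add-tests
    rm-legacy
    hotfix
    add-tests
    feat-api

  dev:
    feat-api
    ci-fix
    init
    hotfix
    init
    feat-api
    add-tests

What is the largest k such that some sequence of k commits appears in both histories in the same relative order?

Pick feat-api (main #4, dev #1), init (main #5, dev #3), hotfix (main #9, dev #4), add-tests (main #10, dev #7); all 4 commits appear in both, in order. Since dp[11][7] = 4, nothing longer is possible.

4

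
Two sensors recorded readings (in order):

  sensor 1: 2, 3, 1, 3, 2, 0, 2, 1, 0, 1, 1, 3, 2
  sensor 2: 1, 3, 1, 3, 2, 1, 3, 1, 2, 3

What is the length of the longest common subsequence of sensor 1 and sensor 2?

Let dp[i][j] be the LCS length of the first i values of sensor 1 and the first j values of sensor 2. dp[i][j] = dp[i-1][j-1]+1 when the i-th and j-th values match, else max(dp[i-1][j], dp[i][j-1]).
    ·  1  3  1  3  2  1  3  1  2  3
 ·  0  0  0  0  0  0  0  0  0  0  0
 2  0  0  0  0  0  1  1  1  1  1  1
 3  0  0  1  1  1  1  1  2  2  2  2
 1  0  1  1  2  2  2  2  2  3  3  3
 3  0  1  2  2  3  3  3  3  3  3  4
 2  0  1  2  2  3  4  4  4  4  4  4
 0  0  1  2  2  3  4  4  4  4  4  4
 2  0  1  2  2  3  4  4  4  4  5  5
 1  0  1  2  3  3  4  5  5  5  5  5
 0  0  1  2  3  3  4  5  5  5  5  5
 1  0  1  2  3  3  4  5  5  6  6  6
 1  0  1  2  3  3  4  5  5  6  6  6
 3  0  1  2  3  4  4  5  6  6  6  7
 2  0  1  2  3  4  5  5  6  6  7  7
dp[13][10] = 7. One LCS (by backtracking along matches): 3, 1, 3, 2, 1, 1, 3.

7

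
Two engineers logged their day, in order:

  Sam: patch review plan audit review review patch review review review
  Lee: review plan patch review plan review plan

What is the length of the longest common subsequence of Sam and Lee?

Taking review at Sam[2]=Lee[1] → plan at Sam[3]=Lee[2] → patch at Sam[7]=Lee[3] → review at Sam[8]=Lee[4] → review at Sam[9]=Lee[6] gives a common subsequence of length 5. Since dp[10][7] = 5, nothing longer is possible.

5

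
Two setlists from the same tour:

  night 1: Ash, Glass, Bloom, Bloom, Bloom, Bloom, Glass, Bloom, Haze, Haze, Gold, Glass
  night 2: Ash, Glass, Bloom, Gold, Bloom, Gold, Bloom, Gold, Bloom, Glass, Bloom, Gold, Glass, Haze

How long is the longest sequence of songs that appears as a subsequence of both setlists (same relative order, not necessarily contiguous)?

Pick Ash at night 1[1]=night 2[1], Glass at night 1[2]=night 2[2], Bloom at night 1[3]=night 2[3], Bloom at night 1[4]=night 2[5], Bloom at night 1[5]=night 2[7], Bloom at night 1[6]=night 2[9], Glass at night 1[7]=night 2[10], Bloom at night 1[8]=night 2[11], Gold at night 1[11]=night 2[12], Glass at night 1[12]=night 2[13]; all 10 songs appear in both, in order. The LCS DP gives dp[12][14] = 10, so this is optimal.

10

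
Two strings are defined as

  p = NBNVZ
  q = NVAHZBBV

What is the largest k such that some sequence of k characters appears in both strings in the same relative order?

3

Let dp[i][j] be the LCS length of the first i characters of p and the first j characters of q. dp[i][j] = dp[i-1][j-1]+1 when the i-th and j-th characters match, else max(dp[i-1][j], dp[i][j-1]).
    ·  N  V  A  H  Z  B  B  V
 ·  0  0  0  0  0  0  0  0  0
 N  0  1  1  1  1  1  1  1  1
 B  0  1  1  1  1  1  2  2  2
 N  0  1  1  1  1  1  2  2  2
 V  0  1  2  2  2  2  2  2  3
 Z  0  1  2  2  2  3  3  3  3
dp[5][8] = 3. One LCS (by backtracking along matches): NBV.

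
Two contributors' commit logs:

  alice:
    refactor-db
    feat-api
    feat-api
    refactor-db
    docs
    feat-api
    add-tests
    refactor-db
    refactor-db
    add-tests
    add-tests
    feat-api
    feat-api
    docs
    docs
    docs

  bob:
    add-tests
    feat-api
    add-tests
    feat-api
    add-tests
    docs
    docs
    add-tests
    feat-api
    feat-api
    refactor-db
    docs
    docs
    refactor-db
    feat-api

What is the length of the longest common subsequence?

Match feat-api [2,2]; then feat-api [3,4]; then docs [5,7]; then add-tests [11,8]; then feat-api [12,9]; then feat-api [13,10]; then docs [14,12]; then docs [15,13] — 8 commits in the same relative order in both. The LCS DP gives dp[16][15] = 8, so this is optimal.

8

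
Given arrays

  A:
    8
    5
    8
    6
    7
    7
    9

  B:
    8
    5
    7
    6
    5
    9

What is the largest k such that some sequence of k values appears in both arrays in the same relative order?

4

Let dp[i][j] be the LCS length of the first i values of A and the first j values of B. dp[i][j] = dp[i-1][j-1]+1 when the i-th and j-th values match, else max(dp[i-1][j], dp[i][j-1]).
    ·  8  5  7  6  5  9
 ·  0  0  0  0  0  0  0
 8  0  1  1  1  1  1  1
 5  0  1  2  2  2  2  2
 8  0  1  2  2  2  2  2
 6  0  1  2  2  3  3  3
 7  0  1  2  3  3  3  3
 7  0  1  2  3  3  3  3
 9  0  1  2  3  3  3  4
dp[7][6] = 4. One LCS (by backtracking along matches): 8, 5, 6, 9.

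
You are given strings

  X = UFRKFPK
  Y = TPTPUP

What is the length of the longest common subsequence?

2

Let dp[i][j] be the LCS length of the first i characters of X and the first j characters of Y. dp[i][j] = dp[i-1][j-1]+1 when the i-th and j-th characters match, else max(dp[i-1][j], dp[i][j-1]).
    ·  T  P  T  P  U  P
 ·  0  0  0  0  0  0  0
 U  0  0  0  0  0  1  1
 F  0  0  0  0  0  1  1
 R  0  0  0  0  0  1  1
 K  0  0  0  0  0  1  1
 F  0  0  0  0  0  1  1
 P  0  0  1  1  1  1  2
 K  0  0  1  1  1  1  2
dp[7][6] = 2. One LCS (by backtracking along matches): UP.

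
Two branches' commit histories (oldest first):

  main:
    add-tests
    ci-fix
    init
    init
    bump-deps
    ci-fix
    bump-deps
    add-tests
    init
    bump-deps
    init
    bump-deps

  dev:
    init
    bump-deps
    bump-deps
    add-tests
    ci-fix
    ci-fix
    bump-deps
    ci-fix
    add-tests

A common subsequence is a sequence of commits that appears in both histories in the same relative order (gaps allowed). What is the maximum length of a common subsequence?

5

Match add-tests [1,4]; then ci-fix [2,6]; then bump-deps [5,7]; then ci-fix [6,8]; then add-tests [8,9] — 5 commits in the same relative order in both, and the DP table's final entry dp[12][9] is also 5, so no common subsequence is longer.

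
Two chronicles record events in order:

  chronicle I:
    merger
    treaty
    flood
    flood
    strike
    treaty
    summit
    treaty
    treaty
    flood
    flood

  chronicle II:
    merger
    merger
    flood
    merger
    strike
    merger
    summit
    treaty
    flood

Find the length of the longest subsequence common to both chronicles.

6

Match merger (chronicle I #1, chronicle II #2); then flood (chronicle I #3, chronicle II #3); then strike (chronicle I #5, chronicle II #5); then summit (chronicle I #7, chronicle II #7); then treaty (chronicle I #9, chronicle II #8); then flood (chronicle I #11, chronicle II #9) — 6 events in the same relative order in both. Since dp[11][9] = 6, nothing longer is possible.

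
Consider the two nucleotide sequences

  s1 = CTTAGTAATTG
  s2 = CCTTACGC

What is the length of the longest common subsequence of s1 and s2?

Let dp[i][j] be the LCS length of the first i bases of s1 and the first j bases of s2. dp[i][j] = dp[i-1][j-1]+1 when the i-th and j-th bases match, else max(dp[i-1][j], dp[i][j-1]).
    ·  C  C  T  T  A  C  G  C
 ·  0  0  0  0  0  0  0  0  0
 C  0  1  1  1  1  1  1  1  1
 T  0  1  1  2  2  2  2  2  2
 T  0  1  1  2  3  3  3  3  3
 A  0  1  1  2  3  4  4  4  4
 G  0  1  1  2  3  4  4  5  5
 T  0  1  1  2  3  4  4  5  5
 A  0  1  1  2  3  4  4  5  5
 A  0  1  1  2  3  4  4  5  5
 T  0  1  1  2  3  4  4  5  5
 T  0  1  1  2  3  4  4  5  5
 G  0  1  1  2  3  4  4  5  5
dp[11][8] = 5. One LCS (by backtracking along matches): CTTAG.

5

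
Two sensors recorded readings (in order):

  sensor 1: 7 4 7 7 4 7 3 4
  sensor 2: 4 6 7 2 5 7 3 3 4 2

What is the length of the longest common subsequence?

5

Let dp[i][j] be the LCS length of the first i values of sensor 1 and the first j values of sensor 2. dp[i][j] = dp[i-1][j-1]+1 when the i-th and j-th values match, else max(dp[i-1][j], dp[i][j-1]).
    ·  4  6  7  2  5  7  3  3  4  2
 ·  0  0  0  0  0  0  0  0  0  0  0
 7  0  0  0  1  1  1  1  1  1  1  1
 4  0  1  1  1  1  1  1  1  1  2  2
 7  0  1  1  2  2  2  2  2  2  2  2
 7  0  1  1  2  2  2  3  3  3  3  3
 4  0  1  1  2  2  2  3  3  3  4  4
 7  0  1  1  2  2  2  3  3  3  4  4
 3  0  1  1  2  2  2  3  4  4  4  4
 4  0  1  1  2  2  2  3  4  4  5  5
dp[8][10] = 5. One LCS (by backtracking along matches): 4, 7, 7, 3, 4.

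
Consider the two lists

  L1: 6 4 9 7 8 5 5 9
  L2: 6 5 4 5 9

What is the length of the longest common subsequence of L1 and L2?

4

One common subsequence of length 4: 6 (L1 #1, L2 #1), 4 (L1 #2, L2 #3), 5 (L1 #7, L2 #4), 9 (L1 #8, L2 #5). dp[8][5] = 4 confirms this is the maximum.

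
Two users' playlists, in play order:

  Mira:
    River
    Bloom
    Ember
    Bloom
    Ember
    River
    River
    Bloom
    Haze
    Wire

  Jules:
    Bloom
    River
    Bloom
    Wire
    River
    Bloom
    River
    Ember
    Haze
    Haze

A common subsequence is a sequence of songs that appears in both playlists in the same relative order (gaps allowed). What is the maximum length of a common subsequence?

One common subsequence of length 5: River at Mira[1]=Jules[2]; then Bloom at Mira[2]=Jules[3]; then Bloom at Mira[4]=Jules[6]; then Ember at Mira[5]=Jules[8]; then Haze at Mira[9]=Jules[10], and the DP table's final entry dp[10][10] is also 5, so no common subsequence is longer.

5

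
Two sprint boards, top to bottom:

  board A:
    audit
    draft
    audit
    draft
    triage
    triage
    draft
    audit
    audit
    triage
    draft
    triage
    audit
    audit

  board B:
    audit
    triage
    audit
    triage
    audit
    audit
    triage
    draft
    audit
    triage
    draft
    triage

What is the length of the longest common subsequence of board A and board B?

9

One common subsequence of length 9: audit [1,1], then audit [3,3], then triage [5,4], then triage [6,7], then draft [7,8], then audit [9,9], then triage [10,10], then draft [11,11], then triage [12,12], and the DP table's final entry dp[14][12] is also 9, so no common subsequence is longer.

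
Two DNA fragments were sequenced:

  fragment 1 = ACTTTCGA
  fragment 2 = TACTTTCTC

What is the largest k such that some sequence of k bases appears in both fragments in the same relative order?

Taking A [1,2] → C [2,3] → T [3,5] → T [4,6] → T [5,8] → C [6,9] gives a common subsequence of length 6. Since dp[8][9] = 6, nothing longer is possible.

6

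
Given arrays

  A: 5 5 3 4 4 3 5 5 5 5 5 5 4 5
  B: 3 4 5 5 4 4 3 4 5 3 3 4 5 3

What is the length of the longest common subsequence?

8

Taking 5 at A[1]=B[3]; then 5 at A[2]=B[4]; then 4 at A[4]=B[5]; then 4 at A[5]=B[6]; then 3 at A[6]=B[7]; then 5 at A[7]=B[9]; then 4 at A[13]=B[12]; then 5 at A[14]=B[13] gives a common subsequence of length 8. Since dp[14][14] = 8, nothing longer is possible.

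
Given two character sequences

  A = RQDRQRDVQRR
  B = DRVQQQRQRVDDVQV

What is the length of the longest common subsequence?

Match R at A[1]=B[2] → Q at A[2]=B[6] → R at A[4]=B[7] → Q at A[5]=B[8] → R at A[6]=B[9] → D at A[7]=B[12] → V at A[8]=B[13] → Q at A[9]=B[14] — 8 characters in the same relative order in both. The LCS DP gives dp[11][15] = 8, so this is optimal.

8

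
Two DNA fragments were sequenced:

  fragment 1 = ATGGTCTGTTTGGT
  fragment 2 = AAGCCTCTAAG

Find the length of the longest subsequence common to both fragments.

One common subsequence of length 6: A (fragment 1 #1, fragment 2 #2) → G (fragment 1 #3, fragment 2 #3) → T (fragment 1 #5, fragment 2 #6) → C (fragment 1 #6, fragment 2 #7) → T (fragment 1 #7, fragment 2 #8) → G (fragment 1 #13, fragment 2 #11), and the DP table's final entry dp[14][11] is also 6, so no common subsequence is longer.

6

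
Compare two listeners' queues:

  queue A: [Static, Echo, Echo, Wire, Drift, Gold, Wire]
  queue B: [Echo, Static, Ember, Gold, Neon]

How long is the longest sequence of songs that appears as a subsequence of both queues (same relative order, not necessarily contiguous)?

Taking Static [1,2], then Gold [6,4] gives a common subsequence of length 2. Since dp[7][5] = 2, nothing longer is possible.

2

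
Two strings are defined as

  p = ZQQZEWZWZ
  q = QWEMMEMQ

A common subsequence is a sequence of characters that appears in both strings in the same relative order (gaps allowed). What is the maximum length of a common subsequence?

Pick Q [2,1], Q [3,8]; all 2 characters appear in both, in order. Since dp[9][8] = 2, nothing longer is possible.

2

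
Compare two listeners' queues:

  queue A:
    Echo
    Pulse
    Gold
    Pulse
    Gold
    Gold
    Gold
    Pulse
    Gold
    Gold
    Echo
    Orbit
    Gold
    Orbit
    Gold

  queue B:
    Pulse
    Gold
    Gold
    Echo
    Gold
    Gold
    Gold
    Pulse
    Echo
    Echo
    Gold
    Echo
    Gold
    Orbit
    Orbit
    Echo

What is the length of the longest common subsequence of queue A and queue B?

10

Pick Pulse [2,1], then Gold [3,3], then Gold [5,5], then Gold [6,6], then Gold [7,7], then Pulse [8,8], then Gold [9,11], then Gold [10,13], then Orbit [12,14], then Orbit [14,15]; all 10 songs appear in both, in order. The LCS DP gives dp[15][16] = 10, so this is optimal.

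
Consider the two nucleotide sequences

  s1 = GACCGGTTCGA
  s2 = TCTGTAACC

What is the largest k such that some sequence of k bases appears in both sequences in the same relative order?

Let dp[i][j] be the LCS length of the first i bases of s1 and the first j bases of s2. dp[i][j] = dp[i-1][j-1]+1 when the i-th and j-th bases match, else max(dp[i-1][j], dp[i][j-1]).
    ·  T  C  T  G  T  A  A  C  C
 ·  0  0  0  0  0  0  0  0  0  0
 G  0  0  0  0  1  1  1  1  1  1
 A  0  0  0  0  1  1  2  2  2  2
 C  0  0  1  1  1  1  2  2  3  3
 C  0  0  1  1  1  1  2  2  3  4
 G  0  0  1  1  2  2  2  2  3  4
 G  0  0  1  1  2  2  2  2  3  4
 T  0  1  1  2  2  3  3  3  3  4
 T  0  1  1  2  2  3  3  3  3  4
 C  0  1  2  2  2  3  3  3  4  4
 G  0  1  2  2  3  3  3  3  4  4
 A  0  1  2  2  3  3  4  4  4  4
dp[11][9] = 4. One LCS (by backtracking along matches): GACC.

4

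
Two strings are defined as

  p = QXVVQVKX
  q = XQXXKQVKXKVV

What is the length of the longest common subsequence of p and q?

6

One common subsequence of length 6: Q (p #1, q #2), X (p #2, q #4), Q (p #5, q #6), V (p #6, q #7), K (p #7, q #8), X (p #8, q #9). dp[8][12] = 6 confirms this is the maximum.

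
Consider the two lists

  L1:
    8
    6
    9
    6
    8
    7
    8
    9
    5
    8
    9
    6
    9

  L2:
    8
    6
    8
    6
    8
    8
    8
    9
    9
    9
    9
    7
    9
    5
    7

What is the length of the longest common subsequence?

8

Taking 8 [1,1] → 6 [2,2] → 6 [4,4] → 8 [5,6] → 8 [7,7] → 9 [8,10] → 9 [11,11] → 9 [13,13] gives a common subsequence of length 8. The LCS DP gives dp[13][15] = 8, so this is optimal.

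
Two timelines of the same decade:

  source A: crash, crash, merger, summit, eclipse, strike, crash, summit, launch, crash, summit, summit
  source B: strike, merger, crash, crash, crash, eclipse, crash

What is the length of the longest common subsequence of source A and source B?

4

One common subsequence of length 4: crash (source A #1, source B #4), then crash (source A #2, source B #5), then eclipse (source A #5, source B #6), then crash (source A #10, source B #7). The LCS DP gives dp[12][7] = 4, so this is optimal.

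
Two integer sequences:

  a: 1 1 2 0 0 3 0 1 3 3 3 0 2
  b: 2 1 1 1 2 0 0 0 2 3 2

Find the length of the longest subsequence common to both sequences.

Taking 1 [1,3] → 1 [2,4] → 2 [3,5] → 0 [4,6] → 0 [5,7] → 0 [7,8] → 3 [11,10] → 2 [13,11] gives a common subsequence of length 8. Since dp[13][11] = 8, nothing longer is possible.

8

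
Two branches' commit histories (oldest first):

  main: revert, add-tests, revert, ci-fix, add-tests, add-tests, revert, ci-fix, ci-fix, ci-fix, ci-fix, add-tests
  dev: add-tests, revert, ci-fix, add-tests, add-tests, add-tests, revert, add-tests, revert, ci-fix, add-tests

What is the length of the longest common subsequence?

8

One common subsequence of length 8: add-tests [2,1], then revert [3,2], then ci-fix [4,3], then add-tests [5,6], then add-tests [6,8], then revert [7,9], then ci-fix [11,10], then add-tests [12,11], and the DP table's final entry dp[12][11] is also 8, so no common subsequence is longer.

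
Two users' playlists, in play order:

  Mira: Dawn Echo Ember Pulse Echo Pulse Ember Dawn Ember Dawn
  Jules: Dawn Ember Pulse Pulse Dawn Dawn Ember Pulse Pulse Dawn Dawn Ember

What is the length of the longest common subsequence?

One common subsequence of length 7: Dawn [1,1], then Ember [3,2], then Pulse [4,3], then Pulse [6,4], then Ember [7,7], then Dawn [8,11], then Ember [9,12]. dp[10][12] = 7 confirms this is the maximum.

7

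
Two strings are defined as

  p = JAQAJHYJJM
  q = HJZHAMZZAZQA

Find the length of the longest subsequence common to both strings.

Pick J [1,2]; then A [2,9]; then Q [3,11]; then A [4,12]; all 4 characters appear in both, in order, and the DP table's final entry dp[10][12] is also 4, so no common subsequence is longer.

4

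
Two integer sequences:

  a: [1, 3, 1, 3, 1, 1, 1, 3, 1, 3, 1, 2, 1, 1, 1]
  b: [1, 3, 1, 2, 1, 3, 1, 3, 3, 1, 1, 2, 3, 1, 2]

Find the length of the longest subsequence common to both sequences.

10

Pick 1 (a #1, b #1) → 3 (a #2, b #2) → 1 (a #3, b #5) → 3 (a #4, b #6) → 1 (a #5, b #7) → 1 (a #6, b #10) → 1 (a #7, b #11) → 3 (a #10, b #13) → 1 (a #11, b #14) → 2 (a #12, b #15); all 10 values appear in both, in order. Since dp[15][15] = 10, nothing longer is possible.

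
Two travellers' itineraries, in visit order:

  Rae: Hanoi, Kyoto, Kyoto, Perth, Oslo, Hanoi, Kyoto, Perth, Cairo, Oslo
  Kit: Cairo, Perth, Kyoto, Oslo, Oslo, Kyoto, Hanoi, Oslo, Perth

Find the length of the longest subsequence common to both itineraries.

4

One common subsequence of length 4: Kyoto (Rae #2, Kit #3); then Kyoto (Rae #3, Kit #6); then Oslo (Rae #5, Kit #8); then Perth (Rae #8, Kit #9). The LCS DP gives dp[10][9] = 4, so this is optimal.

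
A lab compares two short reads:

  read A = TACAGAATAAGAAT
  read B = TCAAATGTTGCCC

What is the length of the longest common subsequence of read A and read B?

Taking T at read A[1]=read B[1]; then C at read A[3]=read B[2]; then A at read A[4]=read B[3]; then A at read A[6]=read B[4]; then A at read A[7]=read B[5]; then T at read A[8]=read B[6]; then G at read A[11]=read B[7]; then T at read A[14]=read B[9] gives a common subsequence of length 8. The LCS DP gives dp[14][13] = 8, so this is optimal.

8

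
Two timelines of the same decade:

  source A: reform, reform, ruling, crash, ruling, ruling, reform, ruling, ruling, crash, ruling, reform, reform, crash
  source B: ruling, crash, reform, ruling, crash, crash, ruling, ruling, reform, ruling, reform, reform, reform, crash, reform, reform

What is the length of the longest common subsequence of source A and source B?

10

Pick reform [2,3], then ruling [3,4], then crash [4,6], then ruling [5,7], then ruling [6,8], then reform [7,9], then ruling [8,10], then crash [10,14], then reform [12,15], then reform [13,16]; all 10 events appear in both, in order, and the DP table's final entry dp[14][16] is also 10, so no common subsequence is longer.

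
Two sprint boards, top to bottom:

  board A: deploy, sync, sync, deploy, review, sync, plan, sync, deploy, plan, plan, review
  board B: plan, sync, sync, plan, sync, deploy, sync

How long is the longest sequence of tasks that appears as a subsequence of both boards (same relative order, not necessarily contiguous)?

5

Match sync [3,2] → sync [6,3] → plan [7,4] → sync [8,5] → deploy [9,6] — 5 tasks in the same relative order in both. Since dp[12][7] = 5, nothing longer is possible.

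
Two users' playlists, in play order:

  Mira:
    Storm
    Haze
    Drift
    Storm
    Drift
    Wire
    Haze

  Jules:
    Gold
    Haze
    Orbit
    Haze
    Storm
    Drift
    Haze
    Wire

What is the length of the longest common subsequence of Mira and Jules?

One common subsequence of length 4: Haze at Mira[2]=Jules[4], then Storm at Mira[4]=Jules[5], then Drift at Mira[5]=Jules[6], then Wire at Mira[6]=Jules[8]. Since dp[7][8] = 4, nothing longer is possible.

4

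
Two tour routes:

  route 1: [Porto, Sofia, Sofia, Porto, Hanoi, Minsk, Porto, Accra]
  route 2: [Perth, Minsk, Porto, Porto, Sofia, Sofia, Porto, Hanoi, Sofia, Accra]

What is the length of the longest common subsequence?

6

Pick Porto at route 1[1]=route 2[4] → Sofia at route 1[2]=route 2[5] → Sofia at route 1[3]=route 2[6] → Porto at route 1[4]=route 2[7] → Hanoi at route 1[5]=route 2[8] → Accra at route 1[8]=route 2[10]; all 6 stops appear in both, in order. The LCS DP gives dp[8][10] = 6, so this is optimal.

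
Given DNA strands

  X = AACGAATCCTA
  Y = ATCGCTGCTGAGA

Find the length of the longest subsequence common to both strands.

7

Match A [1,1], then C [3,3], then G [4,4], then T [7,6], then C [9,8], then T [10,9], then A [11,13] — 7 bases in the same relative order in both. dp[11][13] = 7 confirms this is the maximum.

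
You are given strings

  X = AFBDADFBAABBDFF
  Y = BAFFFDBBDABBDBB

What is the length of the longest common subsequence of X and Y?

Match A at X[1]=Y[2], then F at X[2]=Y[5], then B at X[3]=Y[8], then D at X[4]=Y[9], then A at X[5]=Y[10], then D at X[6]=Y[13], then B at X[11]=Y[14], then B at X[12]=Y[15] — 8 characters in the same relative order in both. The LCS DP gives dp[15][15] = 8, so this is optimal.

8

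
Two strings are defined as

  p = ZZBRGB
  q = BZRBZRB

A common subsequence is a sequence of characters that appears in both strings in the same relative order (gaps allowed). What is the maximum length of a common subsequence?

4

One common subsequence of length 4: Z (p #1, q #2); then Z (p #2, q #5); then R (p #4, q #6); then B (p #6, q #7). dp[6][7] = 4 confirms this is the maximum.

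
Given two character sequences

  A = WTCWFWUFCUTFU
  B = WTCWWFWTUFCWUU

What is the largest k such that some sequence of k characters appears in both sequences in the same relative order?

Pick W at A[1]=B[1]; then T at A[2]=B[2]; then C at A[3]=B[3]; then W at A[4]=B[5]; then F at A[5]=B[6]; then W at A[6]=B[7]; then U at A[7]=B[9]; then F at A[8]=B[10]; then C at A[9]=B[11]; then U at A[10]=B[13]; then U at A[13]=B[14]; all 11 characters appear in both, in order, and the DP table's final entry dp[13][14] is also 11, so no common subsequence is longer.

11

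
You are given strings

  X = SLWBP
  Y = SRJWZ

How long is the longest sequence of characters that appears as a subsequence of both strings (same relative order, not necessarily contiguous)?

2

Taking S [1,1], W [3,4] gives a common subsequence of length 2. Since dp[5][5] = 2, nothing longer is possible.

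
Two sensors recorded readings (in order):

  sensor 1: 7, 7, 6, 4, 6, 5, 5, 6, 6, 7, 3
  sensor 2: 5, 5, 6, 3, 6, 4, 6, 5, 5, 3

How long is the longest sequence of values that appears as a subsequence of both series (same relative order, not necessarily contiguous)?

Let dp[i][j] be the LCS length of the first i values of sensor 1 and the first j values of sensor 2. dp[i][j] = dp[i-1][j-1]+1 when the i-th and j-th values match, else max(dp[i-1][j], dp[i][j-1]).
    ·  5  5  6  3  6  4  6  5  5  3
 ·  0  0  0  0  0  0  0  0  0  0  0
 7  0  0  0  0  0  0  0  0  0  0  0
 7  0  0  0  0  0  0  0  0  0  0  0
 6  0  0  0  1  1  1  1  1  1  1  1
 4  0  0  0  1  1  1  2  2  2  2  2
 6  0  0  0  1  1  2  2  3  3  3  3
 5  0  1  1  1  1  2  2  3  4  4  4
 5  0  1  2  2  2  2  2  3  4  5  5
 6  0  1  2  3  3  3  3  3  4  5  5
 6  0  1  2  3  3  4  4  4  4  5  5
 7  0  1  2  3  3  4  4  4  4  5  5
 3  0  1  2  3  4  4  4  4  4  5  6
dp[11][10] = 6. One LCS (by backtracking along matches): 6, 4, 6, 5, 5, 3.

6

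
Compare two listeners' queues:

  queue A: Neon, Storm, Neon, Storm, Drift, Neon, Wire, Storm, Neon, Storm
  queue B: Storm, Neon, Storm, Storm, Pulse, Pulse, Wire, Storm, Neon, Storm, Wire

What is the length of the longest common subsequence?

7

Match Neon [1,2], then Storm [2,3], then Storm [4,4], then Wire [7,7], then Storm [8,8], then Neon [9,9], then Storm [10,10] — 7 songs in the same relative order in both. Since dp[10][11] = 7, nothing longer is possible.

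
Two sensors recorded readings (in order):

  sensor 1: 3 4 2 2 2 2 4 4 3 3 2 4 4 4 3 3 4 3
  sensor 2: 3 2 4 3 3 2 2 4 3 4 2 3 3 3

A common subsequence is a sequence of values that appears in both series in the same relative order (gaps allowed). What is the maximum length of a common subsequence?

11

One common subsequence of length 11: 3 [1,1], then 2 [6,2], then 4 [8,3], then 3 [9,4], then 3 [10,5], then 2 [11,7], then 4 [12,8], then 4 [13,10], then 3 [15,12], then 3 [16,13], then 3 [18,14]. Since dp[18][14] = 11, nothing longer is possible.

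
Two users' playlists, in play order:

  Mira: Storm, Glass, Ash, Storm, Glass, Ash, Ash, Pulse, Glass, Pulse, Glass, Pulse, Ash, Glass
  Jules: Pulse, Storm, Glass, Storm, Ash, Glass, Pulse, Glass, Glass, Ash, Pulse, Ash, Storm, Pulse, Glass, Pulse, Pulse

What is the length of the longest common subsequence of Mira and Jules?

10

Taking Storm (Mira #1, Jules #2), then Glass (Mira #2, Jules #3), then Ash (Mira #3, Jules #5), then Glass (Mira #5, Jules #9), then Ash (Mira #6, Jules #10), then Ash (Mira #7, Jules #12), then Pulse (Mira #8, Jules #14), then Glass (Mira #9, Jules #15), then Pulse (Mira #10, Jules #16), then Pulse (Mira #12, Jules #17) gives a common subsequence of length 10. dp[14][17] = 10 confirms this is the maximum.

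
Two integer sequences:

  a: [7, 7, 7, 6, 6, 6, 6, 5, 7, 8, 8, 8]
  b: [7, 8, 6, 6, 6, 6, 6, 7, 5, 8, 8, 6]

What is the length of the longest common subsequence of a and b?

8

Let dp[i][j] be the LCS length of the first i values of a and the first j values of b. dp[i][j] = dp[i-1][j-1]+1 when the i-th and j-th values match, else max(dp[i-1][j], dp[i][j-1]).
    ·  7  8  6  6  6  6  6  7  5  8  8  6
 ·  0  0  0  0  0  0  0  0  0  0  0  0  0
 7  0  1  1  1  1  1  1  1  1  1  1  1  1
 7  0  1  1  1  1  1  1  1  2  2  2  2  2
 7  0  1  1  1  1  1  1  1  2  2  2  2  2
 6  0  1  1  2  2  2  2  2  2  2  2  2  3
 6  0  1  1  2  3  3  3  3  3  3  3  3  3
 6  0  1  1  2  3  4  4  4  4  4  4  4  4
 6  0  1  1  2  3  4  5  5  5  5  5  5  5
 5  0  1  1  2  3  4  5  5  5  6  6  6  6
 7  0  1  1  2  3  4  5  5  6  6  6  6  6
 8  0  1  2  2  3  4  5  5  6  6  7  7  7
 8  0  1  2  2  3  4  5  5  6  6  7  8  8
 8  0  1  2  2  3  4  5  5  6  6  7  8  8
dp[12][12] = 8. One LCS (by backtracking along matches): 7, 6, 6, 6, 6, 5, 8, 8.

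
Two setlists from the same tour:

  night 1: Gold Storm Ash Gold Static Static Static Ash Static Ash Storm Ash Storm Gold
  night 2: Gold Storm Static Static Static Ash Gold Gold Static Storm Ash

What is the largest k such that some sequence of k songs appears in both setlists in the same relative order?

Match Gold (night 1 #1, night 2 #1) → Storm (night 1 #2, night 2 #2) → Static (night 1 #5, night 2 #3) → Static (night 1 #6, night 2 #4) → Static (night 1 #7, night 2 #5) → Ash (night 1 #8, night 2 #6) → Static (night 1 #9, night 2 #9) → Storm (night 1 #11, night 2 #10) → Ash (night 1 #12, night 2 #11) — 9 songs in the same relative order in both, and the DP table's final entry dp[14][11] is also 9, so no common subsequence is longer.

9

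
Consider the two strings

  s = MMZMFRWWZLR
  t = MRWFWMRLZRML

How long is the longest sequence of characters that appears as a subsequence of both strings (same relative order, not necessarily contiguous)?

6

Pick M [4,1]; then R [6,2]; then W [7,3]; then W [8,5]; then Z [9,9]; then L [10,12]; all 6 characters appear in both, in order, and the DP table's final entry dp[11][12] is also 6, so no common subsequence is longer.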